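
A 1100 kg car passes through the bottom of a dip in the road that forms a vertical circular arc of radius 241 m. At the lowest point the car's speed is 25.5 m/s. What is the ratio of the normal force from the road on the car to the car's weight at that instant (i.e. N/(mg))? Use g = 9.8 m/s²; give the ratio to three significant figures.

At the bottom, N − mg = mv²/r, so N = m(v²/r + g) and N/(mg) = v²/(rg) + 1 = (25.5)²/(241 × 9.8) + 1 = 0.2753 + 1 = 1.275.

1.28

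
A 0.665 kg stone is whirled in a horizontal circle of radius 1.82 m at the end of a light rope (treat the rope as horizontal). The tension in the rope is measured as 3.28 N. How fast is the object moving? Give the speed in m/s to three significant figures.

T = m v²/r ⇒ v = √(T r / m) = √(3.28 × 1.82 / 0.665) = √8.977 = 2.996 m/s.

3.00 m/s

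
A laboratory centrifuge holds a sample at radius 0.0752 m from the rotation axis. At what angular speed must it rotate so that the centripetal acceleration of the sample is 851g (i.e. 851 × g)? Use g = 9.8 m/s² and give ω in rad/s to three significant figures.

333 rad/s

Centripetal acceleration a_c = ω²r. Setting ω²r = 851g:
ω = √(851g / r) = √(851 × 9.8 / 0.0752) = √110900 = 333.0 rad/s.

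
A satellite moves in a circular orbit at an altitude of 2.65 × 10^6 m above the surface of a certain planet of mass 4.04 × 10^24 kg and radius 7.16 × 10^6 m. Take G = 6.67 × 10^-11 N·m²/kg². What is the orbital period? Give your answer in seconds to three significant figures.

r = R + h = 7.16 × 10^6 + 2.65 × 10^6 = 9.810 × 10^6 m. Gravity provides the centripetal force: G M m / r² = m v² / r ⇒ v = √(GM/r) = 5241 m/s.
T = 2πr/v = 2π × 9.810 × 10^6 / 5241 = 11760 s.

11800 s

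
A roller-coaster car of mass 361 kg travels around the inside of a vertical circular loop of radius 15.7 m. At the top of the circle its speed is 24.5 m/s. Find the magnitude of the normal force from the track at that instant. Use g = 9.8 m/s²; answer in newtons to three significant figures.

10300 N

At the top, both N and the weight mg point inward (toward the centre), so N + mg = mv²/r.
N = m(v²/r − g) = 361 × ((24.5)²/15.7 − 9.8) = 361 × (38.23 − 9.8) = 361 × 28.43 = 10260 N.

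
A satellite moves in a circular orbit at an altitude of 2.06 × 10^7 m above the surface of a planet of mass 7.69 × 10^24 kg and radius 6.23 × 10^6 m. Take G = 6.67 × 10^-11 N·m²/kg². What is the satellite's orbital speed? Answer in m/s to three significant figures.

4370 m/s

Orbital radius r = R + h = 6.23 × 10^6 + 2.06 × 10^7 = 2.683 × 10^7 m.
Gravity supplies the centripetal force: G M m / r² = m v² / r, so v = √(GM/r).
v = √(6.67 × 10^-11 × 7.69 × 10^24 / 2.683 × 10^7) = √(1.912 × 10^7) = 4372 m/s.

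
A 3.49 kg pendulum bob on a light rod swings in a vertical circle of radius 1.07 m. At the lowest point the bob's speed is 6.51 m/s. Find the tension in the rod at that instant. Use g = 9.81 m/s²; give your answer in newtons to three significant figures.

172 N

At the lowest point, T points up (toward the centre) and the weight mg points down (away from the centre), so the net inward force is T − mg = mv²/r.
T = m(v²/r + g) = 3.49 × ((6.51)²/1.07 + 9.81) = 3.49 × (39.61 + 9.81) = 3.49 × 49.42 = 172.5 N.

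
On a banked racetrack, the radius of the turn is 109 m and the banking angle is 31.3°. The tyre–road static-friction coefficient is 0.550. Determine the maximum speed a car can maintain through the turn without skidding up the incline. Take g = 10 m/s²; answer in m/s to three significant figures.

43.5 m/s

At the maximum speed, friction acts down the slope at its limiting value f = μN. Radially (horizontal, toward centre): N sinθ + μN cosθ = mv²/r. Vertically: N cosθ − μN sinθ = mg.
Dividing: v² = r g (sinθ + μcosθ)/(cosθ − μsinθ).
sinθ + μcosθ = 0.5195 + 0.550×0.8545 = 0.9895; cosθ − μsinθ = 0.8545 − 0.550×0.5195 = 0.5687.
v² = 109 × 10.0 × 0.9895/0.5687 = 1896 m²/s², so v = 43.55 m/s.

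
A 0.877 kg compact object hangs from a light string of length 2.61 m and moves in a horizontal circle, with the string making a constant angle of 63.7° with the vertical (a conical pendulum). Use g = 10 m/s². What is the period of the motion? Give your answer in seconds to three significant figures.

2.14 s

r = L sinθ = 2.340 m. From T sinθ = mω²r and T cosθ = mg: tanθ = ω²r/g, so ω² = g tanθ / r = g/(L cosθ).
ω = √(g/(L cosθ)) = √(10.0/(2.61 × 0.4431)) = √8.647 = 2.941 rad/s.
Period = 2π/ω = 2.137 s.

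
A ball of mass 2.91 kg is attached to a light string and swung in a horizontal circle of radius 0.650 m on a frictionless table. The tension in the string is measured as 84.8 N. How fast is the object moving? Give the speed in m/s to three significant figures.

T = m v²/r ⇒ v = √(T r / m) = √(84.8 × 0.650 / 2.91) = √18.94 = 4.352 m/s.

4.35 m/s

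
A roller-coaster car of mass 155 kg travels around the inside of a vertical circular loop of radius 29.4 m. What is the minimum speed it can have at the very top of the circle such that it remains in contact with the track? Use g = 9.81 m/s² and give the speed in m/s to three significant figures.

17.0 m/s

At the top, both weight mg and N point toward the centre: N + mg = mv²/r.
At minimum speed N → 0, so mg = mv_min²/r ⇒ v_min = √(g r) = √(9.81 × 29.4) = 16.98 m/s.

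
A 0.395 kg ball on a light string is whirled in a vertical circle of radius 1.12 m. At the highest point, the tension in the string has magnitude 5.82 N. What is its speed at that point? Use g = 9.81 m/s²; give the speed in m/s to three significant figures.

At the top, T + mg = mv²/r, so v = √(r(T/m + g)) = √(1.12 × (5.82/0.395 + 9.81)) = √(1.12 × 24.54) = √27.49 = 5.243 m/s.

5.24 m/s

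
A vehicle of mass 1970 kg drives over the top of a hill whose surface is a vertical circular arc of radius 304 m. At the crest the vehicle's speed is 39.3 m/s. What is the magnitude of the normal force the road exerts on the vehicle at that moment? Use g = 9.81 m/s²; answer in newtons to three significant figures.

9320 N

At the crest the centripetal acceleration points downward (toward the centre of the arc), so mg − N = mv²/r.
N = m(g − v²/r) = 1970 × (9.81 − (39.3)²/304) = 1970 × (9.81 − 5.081) = 1970 × 4.729 = 9317 N.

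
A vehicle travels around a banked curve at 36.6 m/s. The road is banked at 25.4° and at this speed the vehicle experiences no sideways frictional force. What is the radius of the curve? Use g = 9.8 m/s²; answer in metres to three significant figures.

288 m

Frictionless banking: tanθ = v²/(rg), so r = v²/(g tanθ).
r = (36.6)²/(9.8 × tan 25.4°) = 1340/(9.8 × 0.4748) = 1340/4.653 = 287.9 m.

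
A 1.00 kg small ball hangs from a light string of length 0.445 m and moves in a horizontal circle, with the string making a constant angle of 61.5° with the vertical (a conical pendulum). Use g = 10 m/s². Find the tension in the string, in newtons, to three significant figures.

21.0 N

Vertically the bob has no acceleration, so T cosθ = mg.
T = mg/cosθ = 1.00 × 10.0 / cos 61.5° = 10.00/0.4772 = 20.96 N.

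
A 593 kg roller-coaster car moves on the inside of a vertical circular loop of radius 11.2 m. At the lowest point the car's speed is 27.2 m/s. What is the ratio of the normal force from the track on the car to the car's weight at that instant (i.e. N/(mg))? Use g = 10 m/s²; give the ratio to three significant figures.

7.61

At the bottom, N − mg = mv²/r, so N = m(v²/r + g) and N/(mg) = v²/(rg) + 1 = (27.2)²/(11.2 × 10.0) + 1 = 6.606 + 1 = 7.606.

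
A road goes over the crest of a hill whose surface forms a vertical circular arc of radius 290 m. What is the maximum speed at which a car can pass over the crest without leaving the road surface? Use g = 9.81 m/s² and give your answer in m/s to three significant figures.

53.3 m/s

At the crest the centre of the circle is below the car, so the net downward (centripetal) force is mg − N = mv²/r.
The car leaves the road when N → 0, giving v_max = √(g r) = √(9.81 × 290) = 53.34 m/s.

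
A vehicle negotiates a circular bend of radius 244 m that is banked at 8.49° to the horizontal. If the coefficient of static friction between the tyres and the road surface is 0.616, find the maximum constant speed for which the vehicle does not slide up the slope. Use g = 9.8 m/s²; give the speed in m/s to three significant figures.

At the maximum speed, friction acts down the slope at its limiting value f = μN. Radially (horizontal, toward centre): N sinθ + μN cosθ = mv²/r. Vertically: N cosθ − μN sinθ = mg.
Dividing: v² = r g (sinθ + μcosθ)/(cosθ − μsinθ).
sinθ + μcosθ = 0.1476 + 0.616×0.9890 = 0.7569; cosθ − μsinθ = 0.9890 − 0.616×0.1476 = 0.8981.
v² = 244 × 9.8 × 0.7569/0.8981 = 2015 m²/s², so v = 44.89 m/s.

44.9 m/s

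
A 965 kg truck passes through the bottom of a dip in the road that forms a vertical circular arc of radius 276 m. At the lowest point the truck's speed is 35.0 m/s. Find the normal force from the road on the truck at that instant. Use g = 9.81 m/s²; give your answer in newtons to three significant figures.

13700 N

At the lowest point, N points up (toward the centre) and the weight mg points down (away from the centre), so the net inward force is N − mg = mv²/r.
N = m(v²/r + g) = 965 × ((35.0)²/276 + 9.81) = 965 × (4.438 + 9.81) = 965 × 14.25 = 13750 N.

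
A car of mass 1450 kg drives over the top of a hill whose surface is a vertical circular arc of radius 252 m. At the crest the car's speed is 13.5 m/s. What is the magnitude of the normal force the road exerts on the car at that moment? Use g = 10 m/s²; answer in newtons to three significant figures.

13500 N

At the crest the centripetal acceleration points downward (toward the centre of the arc), so mg − N = mv²/r.
N = m(g − v²/r) = 1450 × (10.0 − (13.5)²/252) = 1450 × (10.0 − 0.7232) = 1450 × 9.277 = 13450 N.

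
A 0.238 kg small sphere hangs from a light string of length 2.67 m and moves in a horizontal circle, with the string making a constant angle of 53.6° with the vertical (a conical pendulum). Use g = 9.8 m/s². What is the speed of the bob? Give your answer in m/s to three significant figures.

5.34 m/s

The radius of the circle is r = L sinθ = 2.67 × sin 53.6° = 2.149 m.
Horizontally T sinθ = mv²/r and vertically T cosθ = mg, so tanθ = v²/(rg).
v = √(r g tanθ) = √(2.149 × 9.8 × 1.356) = √28.57 = 5.345 m/s.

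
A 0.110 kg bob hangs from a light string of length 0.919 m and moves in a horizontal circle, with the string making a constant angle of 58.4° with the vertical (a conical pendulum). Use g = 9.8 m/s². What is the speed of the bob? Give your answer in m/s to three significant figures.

The radius of the circle is r = L sinθ = 0.919 × sin 58.4° = 0.7827 m.
Horizontally T sinθ = mv²/r and vertically T cosθ = mg, so tanθ = v²/(rg).
v = √(r g tanθ) = √(0.7827 × 9.8 × 1.625) = √12.47 = 3.531 m/s.

3.53 m/s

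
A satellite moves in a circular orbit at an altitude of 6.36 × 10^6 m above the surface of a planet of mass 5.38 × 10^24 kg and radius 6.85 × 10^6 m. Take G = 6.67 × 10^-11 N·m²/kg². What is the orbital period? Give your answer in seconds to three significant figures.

r = R + h = 6.85 × 10^6 + 6.36 × 10^6 = 1.321 × 10^7 m. Gravity provides the centripetal force: G M m / r² = m v² / r ⇒ v = √(GM/r) = 5212 m/s.
T = 2πr/v = 2π × 1.321 × 10^7 / 5212 = 15930 s.

15900 s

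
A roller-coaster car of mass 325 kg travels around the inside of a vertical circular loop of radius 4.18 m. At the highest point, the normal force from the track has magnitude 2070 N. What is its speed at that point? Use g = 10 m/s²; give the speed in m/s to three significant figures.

8.27 m/s

At the top, N + mg = mv²/r, so v = √(r(N/m + g)) = √(4.18 × (2070/325 + 10.0)) = √(4.18 × 16.37) = √68.42 = 8.272 m/s.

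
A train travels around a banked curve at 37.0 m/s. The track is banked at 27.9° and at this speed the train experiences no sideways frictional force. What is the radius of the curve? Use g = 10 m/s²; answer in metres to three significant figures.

259 m

Frictionless banking: tanθ = v²/(rg), so r = v²/(g tanθ).
r = (37.0)²/(10.0 × tan 27.9°) = 1369/(10.0 × 0.5295) = 1369/5.295 = 258.6 m.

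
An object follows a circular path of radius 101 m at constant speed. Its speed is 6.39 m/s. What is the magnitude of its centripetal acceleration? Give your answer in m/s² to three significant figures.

0.404 m/s²

a_c = v²/r = (6.390)²/101 = 40.83/101 = 0.4043 m/s².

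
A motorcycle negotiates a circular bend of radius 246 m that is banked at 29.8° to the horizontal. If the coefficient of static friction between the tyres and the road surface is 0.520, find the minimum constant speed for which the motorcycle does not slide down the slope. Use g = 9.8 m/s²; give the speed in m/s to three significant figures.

9.89 m/s

At the minimum speed, friction acts up the slope at its limiting value f = μN. Radially (horizontal, toward centre): N sinθ − μN cosθ = mv²/r. Vertically: N cosθ + μN sinθ = mg.
Dividing: v² = r g (sinθ − μcosθ)/(cosθ + μsinθ).
sinθ − μcosθ = 0.4970 − 0.520×0.8678 = 0.04574; cosθ + μsinθ = 0.8678 + 0.520×0.4970 = 1.126.
v² = 246 × 9.8 × 0.04574/1.126 = 97.91 m²/s², so v = 9.895 m/s.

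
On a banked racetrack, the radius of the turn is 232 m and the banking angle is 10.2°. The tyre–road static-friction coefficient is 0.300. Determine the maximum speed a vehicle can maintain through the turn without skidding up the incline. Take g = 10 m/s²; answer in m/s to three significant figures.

At the maximum speed, friction acts down the slope at its limiting value f = μN. Radially (horizontal, toward centre): N sinθ + μN cosθ = mv²/r. Vertically: N cosθ − μN sinθ = mg.
Dividing: v² = r g (sinθ + μcosθ)/(cosθ − μsinθ).
sinθ + μcosθ = 0.1771 + 0.300×0.9842 = 0.4723; cosθ − μsinθ = 0.9842 − 0.300×0.1771 = 0.9311.
v² = 232 × 10.0 × 0.4723/0.9311 = 1177 m²/s², so v = 34.31 m/s.

34.3 m/s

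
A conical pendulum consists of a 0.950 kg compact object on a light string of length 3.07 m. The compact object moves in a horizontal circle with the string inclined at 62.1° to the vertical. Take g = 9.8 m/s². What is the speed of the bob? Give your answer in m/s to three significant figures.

7.09 m/s

The radius of the circle is r = L sinθ = 3.07 × sin 62.1° = 2.713 m.
Horizontally T sinθ = mv²/r and vertically T cosθ = mg, so tanθ = v²/(rg).
v = √(r g tanθ) = √(2.713 × 9.8 × 1.889) = √50.22 = 7.086 m/s.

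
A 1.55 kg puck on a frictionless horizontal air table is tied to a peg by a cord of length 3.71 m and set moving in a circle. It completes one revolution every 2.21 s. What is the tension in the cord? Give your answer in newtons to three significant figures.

v = 2πr/T = 2π × 3.71/2.21 = 10.55 m/s.
The tension is the only horizontal force, so it supplies the full centripetal force: T = m v²/r = 1.55 × (10.55)²/3.71 = 1.55 × 111.3/3.71 = 46.48 N.

46.5 N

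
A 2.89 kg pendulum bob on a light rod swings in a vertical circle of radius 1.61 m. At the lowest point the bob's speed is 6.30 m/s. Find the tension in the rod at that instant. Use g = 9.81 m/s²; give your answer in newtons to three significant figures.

At the lowest point, T points up (toward the centre) and the weight mg points down (away from the centre), so the net inward force is T − mg = mv²/r.
T = m(v²/r + g) = 2.89 × ((6.30)²/1.61 + 9.81) = 2.89 × (24.65 + 9.81) = 2.89 × 34.46 = 99.60 N.

99.6 N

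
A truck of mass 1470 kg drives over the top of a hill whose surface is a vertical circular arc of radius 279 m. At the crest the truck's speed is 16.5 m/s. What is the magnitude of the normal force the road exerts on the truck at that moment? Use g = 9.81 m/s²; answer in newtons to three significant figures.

13000 N

At the crest the centripetal acceleration points downward (toward the centre of the arc), so mg − N = mv²/r.
N = m(g − v²/r) = 1470 × (9.81 − (16.5)²/279) = 1470 × (9.81 − 0.9758) = 1470 × 8.834 = 12990 N.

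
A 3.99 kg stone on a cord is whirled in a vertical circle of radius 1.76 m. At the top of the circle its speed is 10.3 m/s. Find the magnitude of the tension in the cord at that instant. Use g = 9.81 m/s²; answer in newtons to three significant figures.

201 N

At the top, both T and the weight mg point inward (toward the centre), so T + mg = mv²/r.
T = m(v²/r − g) = 3.99 × ((10.3)²/1.76 − 9.81) = 3.99 × (60.28 − 9.81) = 3.99 × 50.47 = 201.4 N.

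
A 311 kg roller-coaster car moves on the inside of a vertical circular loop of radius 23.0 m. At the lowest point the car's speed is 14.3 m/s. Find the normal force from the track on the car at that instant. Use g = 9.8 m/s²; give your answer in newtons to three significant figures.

5810 N

At the lowest point, N points up (toward the centre) and the weight mg points down (away from the centre), so the net inward force is N − mg = mv²/r.
N = m(v²/r + g) = 311 × ((14.3)²/23.0 + 9.8) = 311 × (8.891 + 9.8) = 311 × 18.69 = 5813 N.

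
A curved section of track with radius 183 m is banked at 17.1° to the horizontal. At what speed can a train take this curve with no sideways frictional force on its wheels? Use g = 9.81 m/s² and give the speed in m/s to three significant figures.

On a frictionless banked curve, N sinθ = mv²/r and N cosθ = mg, so tanθ = v²/(rg).
v = √(r g tanθ) = √(183 × 9.81 × tan 17.1°) = √(183 × 9.81 × 0.3076) = √552.3 = 23.50 m/s.

23.5 m/s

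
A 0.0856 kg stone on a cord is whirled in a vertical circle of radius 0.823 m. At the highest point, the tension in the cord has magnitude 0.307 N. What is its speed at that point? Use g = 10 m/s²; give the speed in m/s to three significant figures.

3.34 m/s

At the top, T + mg = mv²/r, so v = √(r(T/m + g)) = √(0.823 × (0.307/0.0856 + 10.0)) = √(0.823 × 13.59) = √11.18 = 3.344 m/s.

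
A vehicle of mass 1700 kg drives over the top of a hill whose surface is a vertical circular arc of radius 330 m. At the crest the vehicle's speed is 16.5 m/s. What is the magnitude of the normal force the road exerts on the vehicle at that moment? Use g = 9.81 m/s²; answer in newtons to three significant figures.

15300 N

At the crest the centripetal acceleration points downward (toward the centre of the arc), so mg − N = mv²/r.
N = m(g − v²/r) = 1700 × (9.81 − (16.5)²/330) = 1700 × (9.81 − 0.8250) = 1700 × 8.985 = 15270 N.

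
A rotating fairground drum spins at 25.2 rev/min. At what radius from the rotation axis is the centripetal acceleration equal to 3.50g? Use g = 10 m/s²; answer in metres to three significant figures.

ω = 25.2 rev/min × 2π/60 = 2.639 rad/s.
a_c = ω²r = 3.50g ⇒ r = 3.50 × 10.0 / (2.639)² = 35.00/6.964 = 5.026 m.

5.03 m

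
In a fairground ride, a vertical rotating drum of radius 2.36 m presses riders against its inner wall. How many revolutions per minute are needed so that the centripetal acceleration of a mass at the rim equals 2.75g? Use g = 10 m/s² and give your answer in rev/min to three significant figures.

Require ω²r = 2.75g, so ω = √(2.75 × 10.0/2.36) = 3.414 rad/s.
In rev/min: ω × 60/(2π) = 3.414 × 60/(2π) = 32.60 rev/min.

32.6 rev/min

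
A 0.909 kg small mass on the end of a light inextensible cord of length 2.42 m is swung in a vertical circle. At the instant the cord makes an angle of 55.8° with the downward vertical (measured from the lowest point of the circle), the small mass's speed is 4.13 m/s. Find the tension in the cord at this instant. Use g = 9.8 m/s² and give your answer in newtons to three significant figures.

11.4 N

Take the radial direction toward the centre of the circle as positive. The component of the weight along the string toward the centre is −mg cos φ (φ measured from the bottom), so Newton's second law along the string gives T − mg cos φ = m v²/r.
cos 55.8° = 0.5621, so T = m(v²/r + g cos φ) = 0.909 × ((4.13)²/2.42 + 9.8 × 0.5621) = 0.909 × (7.048 + (5.508)) = 0.909 × 12.56 = 11.41 N.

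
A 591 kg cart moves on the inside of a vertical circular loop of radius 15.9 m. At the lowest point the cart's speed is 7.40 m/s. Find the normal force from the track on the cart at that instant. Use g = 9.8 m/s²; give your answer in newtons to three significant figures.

7830 N

At the lowest point, N points up (toward the centre) and the weight mg points down (away from the centre), so the net inward force is N − mg = mv²/r.
N = m(v²/r + g) = 591 × ((7.40)²/15.9 + 9.8) = 591 × (3.444 + 9.8) = 591 × 13.24 = 7827 N.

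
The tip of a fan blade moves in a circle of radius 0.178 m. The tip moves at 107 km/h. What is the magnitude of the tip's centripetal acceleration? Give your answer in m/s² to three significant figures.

4960 m/s²

v = 107 km/h = 107/3.6 = 29.72 m/s.
a_c = v²/r = (29.72)²/0.178 = 883.4/0.178 = 4963 m/s².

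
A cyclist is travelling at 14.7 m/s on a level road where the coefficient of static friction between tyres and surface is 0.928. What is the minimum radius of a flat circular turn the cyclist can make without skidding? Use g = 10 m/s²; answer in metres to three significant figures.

At the limit, μ_s m g = m v²/r, so r_min = v²/(μ_s g) = (14.7)²/(0.928 × 10.0) = 216.1/9.280 = 23.29 m.

23.3 m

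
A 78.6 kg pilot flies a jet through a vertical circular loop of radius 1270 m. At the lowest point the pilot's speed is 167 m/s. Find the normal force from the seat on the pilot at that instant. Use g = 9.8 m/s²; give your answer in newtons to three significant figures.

2500 N

At the lowest point, N points up (toward the centre) and the weight mg points down (away from the centre), so the net inward force is N − mg = mv²/r.
N = m(v²/r + g) = 78.6 × ((167)²/1270 + 9.8) = 78.6 × (21.96 + 9.8) = 78.6 × 31.76 = 2496 N.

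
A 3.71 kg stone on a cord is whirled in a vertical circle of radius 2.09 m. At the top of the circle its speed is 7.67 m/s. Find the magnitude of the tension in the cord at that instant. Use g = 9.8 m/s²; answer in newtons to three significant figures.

68.1 N

At the top, both T and the weight mg point inward (toward the centre), so T + mg = mv²/r.
T = m(v²/r − g) = 3.71 × ((7.67)²/2.09 − 9.8) = 3.71 × (28.15 − 9.8) = 3.71 × 18.35 = 68.07 N.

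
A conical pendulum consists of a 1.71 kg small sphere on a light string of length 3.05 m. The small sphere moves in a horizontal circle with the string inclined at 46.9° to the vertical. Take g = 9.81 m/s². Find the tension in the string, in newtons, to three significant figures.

24.6 N

Vertically the bob has no acceleration, so T cosθ = mg.
T = mg/cosθ = 1.71 × 9.81 / cos 46.9° = 16.78/0.6833 = 24.55 N.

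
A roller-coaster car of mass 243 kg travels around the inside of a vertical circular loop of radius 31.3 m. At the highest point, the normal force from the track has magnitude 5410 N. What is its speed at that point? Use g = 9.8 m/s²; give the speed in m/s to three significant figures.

At the top, N + mg = mv²/r, so v = √(r(N/m + g)) = √(31.3 × (5410/243 + 9.8)) = √(31.3 × 32.06) = √1004 = 31.68 m/s.

31.7 m/s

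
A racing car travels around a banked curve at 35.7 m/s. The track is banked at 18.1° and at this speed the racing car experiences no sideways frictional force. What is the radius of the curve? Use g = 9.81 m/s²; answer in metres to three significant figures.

397 m

Frictionless banking: tanθ = v²/(rg), so r = v²/(g tanθ).
r = (35.7)²/(9.81 × tan 18.1°) = 1274/(9.81 × 0.3269) = 1274/3.206 = 397.5 m.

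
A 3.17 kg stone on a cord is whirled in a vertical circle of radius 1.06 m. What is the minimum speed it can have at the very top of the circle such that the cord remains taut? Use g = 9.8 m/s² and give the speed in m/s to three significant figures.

At the top, both weight mg and T point toward the centre: T + mg = mv²/r.
At minimum speed T → 0, so mg = mv_min²/r ⇒ v_min = √(g r) = √(9.8 × 1.06) = 3.223 m/s.

3.22 m/s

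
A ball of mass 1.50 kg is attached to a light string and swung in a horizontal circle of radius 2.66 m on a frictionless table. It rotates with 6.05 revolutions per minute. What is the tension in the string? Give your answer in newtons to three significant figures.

1.60 N

ω = 6.05 rev/min × 2π/60 = 0.6336 rad/s, so v = ωr = 0.6336 × 2.66 = 1.685 m/s.
The tension is the only horizontal force, so it supplies the full centripetal force: T = m v²/r = 1.50 × (1.685)²/2.66 = 1.50 × 2.840/2.66 = 1.602 N.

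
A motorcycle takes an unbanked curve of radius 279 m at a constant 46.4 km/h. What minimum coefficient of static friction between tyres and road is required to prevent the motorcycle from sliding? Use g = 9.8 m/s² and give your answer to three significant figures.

v = 46.4/3.6 = 12.89 m/s.
Friction provides the centripetal force: μ_s m g = m v²/r, so μ_s = v²/(g r) = (12.89)²/(9.8 × 279) = 166.1/2734 = 0.06076.

0.0608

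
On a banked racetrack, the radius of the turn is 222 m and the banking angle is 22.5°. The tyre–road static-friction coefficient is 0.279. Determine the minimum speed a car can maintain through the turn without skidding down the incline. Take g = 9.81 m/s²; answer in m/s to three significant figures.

At the minimum speed, friction acts up the slope at its limiting value f = μN. Radially (horizontal, toward centre): N sinθ − μN cosθ = mv²/r. Vertically: N cosθ + μN sinθ = mg.
Dividing: v² = r g (sinθ − μcosθ)/(cosθ + μsinθ).
sinθ − μcosθ = 0.3827 − 0.279×0.9239 = 0.1249; cosθ + μsinθ = 0.9239 + 0.279×0.3827 = 1.031.
v² = 222 × 9.81 × 0.1249/1.031 = 264.0 m²/s², so v = 16.25 m/s.

16.2 m/s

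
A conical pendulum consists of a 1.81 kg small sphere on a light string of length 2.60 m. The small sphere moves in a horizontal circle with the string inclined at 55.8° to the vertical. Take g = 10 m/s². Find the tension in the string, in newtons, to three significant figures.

32.2 N

Vertically the bob has no acceleration, so T cosθ = mg.
T = mg/cosθ = 1.81 × 10.0 / cos 55.8° = 18.10/0.5621 = 32.20 N.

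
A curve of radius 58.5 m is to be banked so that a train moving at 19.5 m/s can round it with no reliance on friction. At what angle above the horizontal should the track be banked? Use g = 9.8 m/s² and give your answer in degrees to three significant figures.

33.6°

For a frictionless banked turn: horizontally N sinθ = mv²/r and vertically N cosθ = mg.
Dividing: tanθ = v²/(r g) = (19.5)²/(58.5 × 9.8) = 380.2/573.3 = 0.6633.
θ = arctan(0.6633) = 33.55°.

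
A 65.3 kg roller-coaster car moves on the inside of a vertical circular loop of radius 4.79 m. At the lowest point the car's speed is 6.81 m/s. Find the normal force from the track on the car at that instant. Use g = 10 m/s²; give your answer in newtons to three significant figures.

At the lowest point, N points up (toward the centre) and the weight mg points down (away from the centre), so the net inward force is N − mg = mv²/r.
N = m(v²/r + g) = 65.3 × ((6.81)²/4.79 + 10.0) = 65.3 × (9.682 + 10.0) = 65.3 × 19.68 = 1285 N.

1290 N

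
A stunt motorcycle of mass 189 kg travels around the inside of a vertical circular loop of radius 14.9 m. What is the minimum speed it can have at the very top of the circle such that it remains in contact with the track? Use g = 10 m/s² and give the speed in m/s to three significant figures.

At the highest point the centre is directly below, so both the weight and N act inward: N + mg = mv²/r.
At minimum speed N → 0, so mg = mv_min²/r ⇒ v_min = √(g r) = √(10.0 × 14.9) = 12.21 m/s.

12.2 m/s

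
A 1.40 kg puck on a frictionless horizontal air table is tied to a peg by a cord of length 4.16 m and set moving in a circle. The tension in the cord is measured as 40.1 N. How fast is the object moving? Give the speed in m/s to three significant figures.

10.9 m/s

T = m v²/r ⇒ v = √(T r / m) = √(40.1 × 4.16 / 1.40) = √119.2 = 10.92 m/s.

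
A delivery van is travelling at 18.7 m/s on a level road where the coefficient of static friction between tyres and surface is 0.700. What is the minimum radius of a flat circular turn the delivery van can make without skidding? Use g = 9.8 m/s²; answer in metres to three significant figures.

At the limit, μ_s m g = m v²/r, so r_min = v²/(μ_s g) = (18.7)²/(0.700 × 9.8) = 349.7/6.860 = 50.98 m.

51.0 m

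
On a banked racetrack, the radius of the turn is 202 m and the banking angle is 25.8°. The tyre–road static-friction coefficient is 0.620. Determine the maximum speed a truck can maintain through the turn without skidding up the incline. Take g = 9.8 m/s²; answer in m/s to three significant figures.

At the maximum speed, friction acts down the slope at its limiting value f = μN. Radially (horizontal, toward centre): N sinθ + μN cosθ = mv²/r. Vertically: N cosθ − μN sinθ = mg.
Dividing: v² = r g (sinθ + μcosθ)/(cosθ − μsinθ).
sinθ + μcosθ = 0.4352 + 0.620×0.9003 = 0.9934; cosθ − μsinθ = 0.9003 − 0.620×0.4352 = 0.6305.
v² = 202 × 9.8 × 0.9934/0.6305 = 3119 m²/s², so v = 55.85 m/s.

55.8 m/s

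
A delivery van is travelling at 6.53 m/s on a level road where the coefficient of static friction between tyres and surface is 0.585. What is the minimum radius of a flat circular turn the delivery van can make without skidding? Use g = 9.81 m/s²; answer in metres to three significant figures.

At the limit, μ_s m g = m v²/r, so r_min = v²/(μ_s g) = (6.53)²/(0.585 × 9.81) = 42.64/5.739 = 7.430 m.

7.43 m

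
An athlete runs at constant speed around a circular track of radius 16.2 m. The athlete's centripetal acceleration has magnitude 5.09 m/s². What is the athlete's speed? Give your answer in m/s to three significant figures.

9.08 m/s

a_c = v²/r ⇒ v = √(a_c · r) = √(5.09 × 16.2) = √82.46 = 9.081 m/s.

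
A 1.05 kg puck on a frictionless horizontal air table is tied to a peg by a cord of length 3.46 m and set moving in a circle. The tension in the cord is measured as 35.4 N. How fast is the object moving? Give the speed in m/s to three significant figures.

10.8 m/s

T = m v²/r ⇒ v = √(T r / m) = √(35.4 × 3.46 / 1.05) = √116.7 = 10.80 m/s.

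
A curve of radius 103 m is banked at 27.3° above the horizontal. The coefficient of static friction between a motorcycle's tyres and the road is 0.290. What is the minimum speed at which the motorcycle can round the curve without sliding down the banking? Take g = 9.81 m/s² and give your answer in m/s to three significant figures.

At the minimum speed, friction acts up the slope at its limiting value f = μN. Radially (horizontal, toward centre): N sinθ − μN cosθ = mv²/r. Vertically: N cosθ + μN sinθ = mg.
Dividing: v² = r g (sinθ − μcosθ)/(cosθ + μsinθ).
sinθ − μcosθ = 0.4586 − 0.290×0.8886 = 0.2010; cosθ + μsinθ = 0.8886 + 0.290×0.4586 = 1.022.
v² = 103 × 9.81 × 0.2010/1.022 = 198.7 m²/s², so v = 14.10 m/s.

14.1 m/s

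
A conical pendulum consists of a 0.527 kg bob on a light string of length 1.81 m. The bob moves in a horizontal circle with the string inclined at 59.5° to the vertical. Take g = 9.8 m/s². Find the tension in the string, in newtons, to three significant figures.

10.2 N

Vertically the bob has no acceleration, so T cosθ = mg.
T = mg/cosθ = 0.527 × 9.8 / cos 59.5° = 5.165/0.5075 = 10.18 N.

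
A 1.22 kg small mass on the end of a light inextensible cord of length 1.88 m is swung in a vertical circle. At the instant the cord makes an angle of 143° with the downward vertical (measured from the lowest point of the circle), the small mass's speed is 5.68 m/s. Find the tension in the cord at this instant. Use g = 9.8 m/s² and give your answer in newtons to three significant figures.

11.4 N

Take the radial direction toward the centre of the circle as positive. The component of the weight along the string toward the centre is −mg cos φ (φ measured from the bottom), so Newton's second law along the string gives T − mg cos φ = m v²/r.
cos 143° = -0.7986, so T = m(v²/r + g cos φ) = 1.22 × ((5.68)²/1.88 + 9.8 × -0.7986) = 1.22 × (17.16 + (-7.827)) = 1.22 × 9.334 = 11.39 N.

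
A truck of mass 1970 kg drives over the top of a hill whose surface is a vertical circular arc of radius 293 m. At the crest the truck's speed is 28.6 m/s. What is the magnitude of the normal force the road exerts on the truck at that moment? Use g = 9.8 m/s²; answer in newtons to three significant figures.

13800 N

At the crest the centripetal acceleration points downward (toward the centre of the arc), so mg − N = mv²/r.
N = m(g − v²/r) = 1970 × (9.8 − (28.6)²/293) = 1970 × (9.8 − 2.792) = 1970 × 7.008 = 13810 N.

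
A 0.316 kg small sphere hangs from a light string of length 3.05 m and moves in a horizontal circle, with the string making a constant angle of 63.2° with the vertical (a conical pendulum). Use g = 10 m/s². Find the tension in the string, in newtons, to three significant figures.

7.01 N

Vertically the bob has no acceleration, so T cosθ = mg.
T = mg/cosθ = 0.316 × 10.0 / cos 63.2° = 3.160/0.4509 = 7.009 N.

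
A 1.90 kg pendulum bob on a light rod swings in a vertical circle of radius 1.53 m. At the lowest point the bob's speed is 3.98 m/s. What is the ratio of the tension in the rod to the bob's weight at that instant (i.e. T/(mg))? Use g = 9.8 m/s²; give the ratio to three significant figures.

2.06

At the bottom, T − mg = mv²/r, so T = m(v²/r + g) and T/(mg) = v²/(rg) + 1 = (3.98)²/(1.53 × 9.8) + 1 = 1.056 + 1 = 2.056.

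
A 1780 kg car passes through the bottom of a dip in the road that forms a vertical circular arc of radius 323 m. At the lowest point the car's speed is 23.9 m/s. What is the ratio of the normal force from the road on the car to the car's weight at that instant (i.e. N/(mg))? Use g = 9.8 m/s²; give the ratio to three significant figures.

At the bottom, N − mg = mv²/r, so N = m(v²/r + g) and N/(mg) = v²/(rg) + 1 = (23.9)²/(323 × 9.8) + 1 = 0.1805 + 1 = 1.180.

1.18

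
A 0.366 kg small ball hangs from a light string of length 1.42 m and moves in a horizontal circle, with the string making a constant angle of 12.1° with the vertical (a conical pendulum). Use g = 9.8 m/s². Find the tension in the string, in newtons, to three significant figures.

Vertically the bob has no acceleration, so T cosθ = mg.
T = mg/cosθ = 0.366 × 9.8 / cos 12.1° = 3.587/0.9778 = 3.668 N.

3.67 N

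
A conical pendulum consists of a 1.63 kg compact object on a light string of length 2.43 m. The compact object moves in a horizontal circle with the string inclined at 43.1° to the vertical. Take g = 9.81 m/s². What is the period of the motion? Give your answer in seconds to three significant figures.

r = L sinθ = 1.660 m. From T sinθ = mω²r and T cosθ = mg: tanθ = ω²r/g, so ω² = g tanθ / r = g/(L cosθ).
ω = √(g/(L cosθ)) = √(9.81/(2.43 × 0.7302)) = √5.529 = 2.351 rad/s.
Period = 2π/ω = 2.672 s.

2.67 s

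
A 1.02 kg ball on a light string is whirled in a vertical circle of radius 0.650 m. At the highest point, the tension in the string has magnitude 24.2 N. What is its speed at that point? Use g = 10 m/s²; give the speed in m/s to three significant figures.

At the top, T + mg = mv²/r, so v = √(r(T/m + g)) = √(0.650 × (24.2/1.02 + 10.0)) = √(0.650 × 33.73) = √21.92 = 4.682 m/s.

4.68 m/s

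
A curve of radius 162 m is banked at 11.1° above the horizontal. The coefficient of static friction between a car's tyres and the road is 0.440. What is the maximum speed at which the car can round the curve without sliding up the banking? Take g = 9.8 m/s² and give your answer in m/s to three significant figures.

At the maximum speed, friction acts down the slope at its limiting value f = μN. Radially (horizontal, toward centre): N sinθ + μN cosθ = mv²/r. Vertically: N cosθ − μN sinθ = mg.
Dividing: v² = r g (sinθ + μcosθ)/(cosθ − μsinθ).
sinθ + μcosθ = 0.1925 + 0.440×0.9813 = 0.6243; cosθ − μsinθ = 0.9813 − 0.440×0.1925 = 0.8966.
v² = 162 × 9.8 × 0.6243/0.8966 = 1105 m²/s², so v = 33.25 m/s.

33.2 m/s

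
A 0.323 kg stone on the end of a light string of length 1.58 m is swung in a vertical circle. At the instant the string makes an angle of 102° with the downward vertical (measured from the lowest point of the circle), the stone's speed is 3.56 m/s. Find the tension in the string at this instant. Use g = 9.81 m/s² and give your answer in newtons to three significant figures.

Take the radial direction toward the centre of the circle as positive. The component of the weight along the string toward the centre is −mg cos φ (φ measured from the bottom), so Newton's second law along the string gives T − mg cos φ = m v²/r.
cos 102° = -0.2079, so T = m(v²/r + g cos φ) = 0.323 × ((3.56)²/1.58 + 9.81 × -0.2079) = 0.323 × (8.021 + (-2.040)) = 0.323 × 5.982 = 1.932 N.

1.93 N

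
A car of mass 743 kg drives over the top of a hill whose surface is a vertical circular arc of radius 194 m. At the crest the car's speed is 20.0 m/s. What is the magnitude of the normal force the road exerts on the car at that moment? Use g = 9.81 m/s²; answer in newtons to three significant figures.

5760 N

At the crest the centripetal acceleration points downward (toward the centre of the arc), so mg − N = mv²/r.
N = m(g − v²/r) = 743 × (9.81 − (20.0)²/194) = 743 × (9.81 − 2.062) = 743 × 7.748 = 5757 N.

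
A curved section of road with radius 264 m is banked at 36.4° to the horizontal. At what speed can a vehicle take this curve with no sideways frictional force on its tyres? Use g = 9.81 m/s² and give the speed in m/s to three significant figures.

43.7 m/s

On a frictionless banked curve, N sinθ = mv²/r and N cosθ = mg, so tanθ = v²/(rg).
v = √(r g tanθ) = √(264 × 9.81 × tan 36.4°) = √(264 × 9.81 × 0.7373) = √1909 = 43.70 m/s.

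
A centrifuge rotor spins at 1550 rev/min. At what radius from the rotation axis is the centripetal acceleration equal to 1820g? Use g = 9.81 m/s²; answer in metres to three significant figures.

ω = 1550 rev/min × 2π/60 = 162.3 rad/s.
a_c = ω²r = 1820g ⇒ r = 1820 × 9.81 / (162.3)² = 17850/26350 = 0.6777 m.

0.678 m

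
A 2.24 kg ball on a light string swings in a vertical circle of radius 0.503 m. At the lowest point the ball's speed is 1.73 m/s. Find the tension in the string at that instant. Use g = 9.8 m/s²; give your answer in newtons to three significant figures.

At the lowest point, T points up (toward the centre) and the weight mg points down (away from the centre), so the net inward force is T − mg = mv²/r.
T = m(v²/r + g) = 2.24 × ((1.73)²/0.503 + 9.8) = 2.24 × (5.950 + 9.8) = 2.24 × 15.75 = 35.28 N.

35.3 N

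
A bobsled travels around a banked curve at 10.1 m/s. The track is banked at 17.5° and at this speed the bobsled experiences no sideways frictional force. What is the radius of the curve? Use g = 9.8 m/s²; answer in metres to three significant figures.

33.0 m

Frictionless banking: tanθ = v²/(rg), so r = v²/(g tanθ).
r = (10.1)²/(9.8 × tan 17.5°) = 102.0/(9.8 × 0.3153) = 102.0/3.090 = 33.01 m.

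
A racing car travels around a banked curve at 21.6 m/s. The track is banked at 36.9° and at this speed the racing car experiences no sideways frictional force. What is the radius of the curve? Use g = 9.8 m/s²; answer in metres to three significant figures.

Frictionless banking: tanθ = v²/(rg), so r = v²/(g tanθ).
r = (21.6)²/(9.8 × tan 36.9°) = 466.6/(9.8 × 0.7508) = 466.6/7.358 = 63.41 m.

63.4 m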